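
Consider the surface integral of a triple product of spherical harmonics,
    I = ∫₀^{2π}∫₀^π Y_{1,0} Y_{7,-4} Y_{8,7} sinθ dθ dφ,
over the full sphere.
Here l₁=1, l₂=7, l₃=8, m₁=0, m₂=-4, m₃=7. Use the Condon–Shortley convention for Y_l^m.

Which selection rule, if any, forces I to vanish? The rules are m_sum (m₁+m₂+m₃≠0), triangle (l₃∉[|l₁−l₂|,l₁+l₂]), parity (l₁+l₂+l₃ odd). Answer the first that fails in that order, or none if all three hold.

m_sum

azimuthal sum: 0 − 4 + 7 = 3  ✗
6 ≤ 8 ≤ 8 (triangle on l)
L = 1 + 7 + 8 = 16 (even)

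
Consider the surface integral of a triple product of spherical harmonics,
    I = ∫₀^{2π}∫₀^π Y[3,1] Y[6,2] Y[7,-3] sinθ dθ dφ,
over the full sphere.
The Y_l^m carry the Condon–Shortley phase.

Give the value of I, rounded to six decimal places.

m-sum 0 ✓  L=16 even ✓  3≤7≤9 ✓
Π(2lᵢ+1) = 7×13×15 = 1365
triangle coeff Δ(3,6,7) = 1/2042040
Σ_t [0,2]: t=0:+1/207360 t=1:−1/57600 t=2:+1/207360 = -1/129600
(3j)²=168/12155 [(3 6 7; 0 0 0)], sign=+1
Σ_t [0,2]: t=0:+1/645120 t=1:−1/181440 t=2:+1/829440 = -1/362880
(3j)²=256/17017 [(3 6 7; 1 2 -3)], sign=-1
⇒ 4πI² = 129024/454597
I = (-1)√(129024/454597/(4π)) = -0.15028548

-0.150285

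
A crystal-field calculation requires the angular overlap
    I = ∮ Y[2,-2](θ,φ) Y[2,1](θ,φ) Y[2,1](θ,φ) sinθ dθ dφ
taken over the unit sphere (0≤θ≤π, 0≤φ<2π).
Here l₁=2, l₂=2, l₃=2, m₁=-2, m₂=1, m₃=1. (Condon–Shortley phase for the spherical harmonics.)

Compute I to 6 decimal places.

Rules hold: Σm=0, L=6 even, 0≤2≤4.
N = 5·5·5 = 125
Δ = 2!·2!·2!/7! = 1/630
Racah Σ t=0..2: t=0:+1/8 t=1:−1/1 t=2:+1/8 = -3/4
⇒ 3j(2 2 2; 0 0 0)² = 2/35, sgn -1
Racah Σ t=2..2: t=2:+1/4 = 1/4
⇒ 3j(2 2 2; -2 1 1)² = 3/35, sgn -1
4πI² = N·(3j₀)²·(3jₘ)² = 30/49
I = +1·√(0.612245/4π) = 0.22072812

0.220728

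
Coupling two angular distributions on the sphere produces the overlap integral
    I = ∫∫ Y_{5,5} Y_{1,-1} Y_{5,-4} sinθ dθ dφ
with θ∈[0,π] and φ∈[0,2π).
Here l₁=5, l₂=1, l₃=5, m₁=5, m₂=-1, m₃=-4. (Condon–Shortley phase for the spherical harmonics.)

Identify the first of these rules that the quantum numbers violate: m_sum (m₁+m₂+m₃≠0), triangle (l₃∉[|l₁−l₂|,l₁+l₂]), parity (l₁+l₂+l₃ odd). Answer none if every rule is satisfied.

m₁+m₂+m₃ = 5 − 1 − 4 = 0  ✓
triangle: |5−1|=4 ≤ l₃=5 ≤ 5+1=6  ✓
parity: l₁+l₂+l₃ = 11 is odd  ✗

parity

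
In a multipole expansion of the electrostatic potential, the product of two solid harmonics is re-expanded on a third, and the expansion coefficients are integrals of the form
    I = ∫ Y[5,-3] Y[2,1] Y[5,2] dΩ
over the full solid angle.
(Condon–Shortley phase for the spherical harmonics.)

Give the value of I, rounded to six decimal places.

Checks pass: Σm=0; 12 even; l₃=5∈[3,7].
(2·5+1)(2·2+1)(2·5+1) = 605
Δ: 2! 8! 2! / 13! → 1/38610
sum: t=0:+1/2880 t=1:−1/576 t=2:+1/2880 = -1/960
3j²(5 2 5; 0 0 0) = Δ·Π!·Σ² = 10/429  (sign +1)
sum: t=1:−1/10080 t=2:+1/2880 = 1/4032
3j²(5 2 5; -3 1 2) = Δ·Π!·Σ² = 10/429  (sign -1)
combine: 4πI² = 605·10/429·10/429 = 500/1521
take √, sign -1: I = -0.16173926

-0.161739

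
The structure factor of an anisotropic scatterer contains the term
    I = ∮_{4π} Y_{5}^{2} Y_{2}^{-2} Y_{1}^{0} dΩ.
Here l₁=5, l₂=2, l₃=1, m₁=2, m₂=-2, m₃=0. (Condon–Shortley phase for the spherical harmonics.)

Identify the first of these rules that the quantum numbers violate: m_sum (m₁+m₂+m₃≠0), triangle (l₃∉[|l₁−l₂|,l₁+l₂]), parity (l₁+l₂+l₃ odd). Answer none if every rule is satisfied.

azimuthal sum: 2 − 2 + 0 = 0  ✓
3 ≤ 1 ≤ 7 (triangle on l)  ✗
L = 5 + 2 + 1 = 8 (even)

triangle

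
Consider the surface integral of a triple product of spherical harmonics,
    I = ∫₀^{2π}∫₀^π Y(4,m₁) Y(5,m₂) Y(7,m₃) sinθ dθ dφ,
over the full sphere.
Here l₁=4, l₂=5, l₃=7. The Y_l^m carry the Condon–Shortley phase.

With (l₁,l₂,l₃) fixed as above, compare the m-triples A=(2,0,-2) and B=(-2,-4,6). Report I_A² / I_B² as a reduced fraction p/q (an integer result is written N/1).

70/1287

Same 4,5,7: normalisation and zero-m 3j drop out of the ratio.
A: Δ: 2! 6! 8! / 17! → 1/6126120; sum: t=0:+1/69120 t=1:−1/69120 t=2:+1/1036800 = 1/1036800; 3j²(4 5 7; 2 0 -2) = Δ·Π!·Σ² = 1/7293  (sign -1)
B: Δ: 2! 6! 8! / 17! → 1/6126120; sum: t=0:+1/7257600 t=1:−1/4838400 = -1/14515200; 3j²(4 5 7; -2 -4 6) = Δ·Π!·Σ² = 3/1190  (sign +1)
I_A²/I_B² = (1/7293)/(3/1190) = 70/1287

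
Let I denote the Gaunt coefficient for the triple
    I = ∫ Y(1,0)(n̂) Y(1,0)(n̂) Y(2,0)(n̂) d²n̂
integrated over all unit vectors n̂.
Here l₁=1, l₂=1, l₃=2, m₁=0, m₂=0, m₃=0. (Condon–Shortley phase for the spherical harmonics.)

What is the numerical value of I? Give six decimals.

m-sum 0 ✓  L=4 even ✓  0≤2≤2 ✓
Π(2lᵢ+1) = 3×3×5 = 45
triangle coeff Δ(1,1,2) = 1/30
Σ_t [0,0]: t=0:+1/1 = 1/1
(3j)²=2/15 [(1 1 2; 0 0 0)], sign=+1
(m-triple is (0,0,0) — same symbol as above.)
⇒ 4πI² = 4/5
I = (+1)√(4/5/(4π)) = 0.25231325

0.252313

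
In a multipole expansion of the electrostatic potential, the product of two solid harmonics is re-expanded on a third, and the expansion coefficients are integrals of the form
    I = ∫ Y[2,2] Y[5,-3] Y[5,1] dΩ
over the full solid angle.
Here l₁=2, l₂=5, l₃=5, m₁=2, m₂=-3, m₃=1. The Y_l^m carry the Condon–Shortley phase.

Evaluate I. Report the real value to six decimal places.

Rules hold: Σm=0, L=12 even, 3≤5≤7.
N = 5·11·11 = 605
Δ = 2!·2!·8!/13! = 1/38610
Racah Σ t=0..2: t=0:+1/2880 t=1:−1/576 t=2:+1/2880 = -1/960
⇒ 3j(2 5 5; 0 0 0)² = 10/429, sgn +1
Racah Σ t=0..0: t=0:+1/5760 = 1/5760
⇒ 3j(2 5 5; 2 -3 1)² = 56/2145, sgn +1
4πI² = N·(3j₀)²·(3jₘ)² = 560/1521
I = +1·√(0.368179/4π) = 0.17116875

0.171169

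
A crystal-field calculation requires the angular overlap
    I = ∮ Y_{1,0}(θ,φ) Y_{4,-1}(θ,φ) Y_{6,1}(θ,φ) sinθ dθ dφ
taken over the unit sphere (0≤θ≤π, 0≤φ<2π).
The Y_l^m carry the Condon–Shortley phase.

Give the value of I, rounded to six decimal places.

triangle: need 3≤l₃≤5, have 6; I=0

0.000000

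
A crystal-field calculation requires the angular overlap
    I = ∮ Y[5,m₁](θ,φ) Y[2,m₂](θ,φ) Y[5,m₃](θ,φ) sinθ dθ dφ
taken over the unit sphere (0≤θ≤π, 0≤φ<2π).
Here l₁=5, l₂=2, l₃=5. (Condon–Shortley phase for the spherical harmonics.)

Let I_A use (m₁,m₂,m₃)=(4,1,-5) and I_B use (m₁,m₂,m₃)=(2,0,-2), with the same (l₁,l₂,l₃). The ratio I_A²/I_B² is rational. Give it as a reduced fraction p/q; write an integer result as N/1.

15/4

Shared (l₁,l₂,l₃)=(5,2,5): N and (l;000)² cancel in I_A²/I_B².
A: Δ = 2!·8!·2!/13! = 1/38610; Racah Σ t=1..1: t=1:−1/80640 = -1/80640; ⇒ 3j(5 2 5; 4 1 -5)² = 9/286, sgn -1
B: Δ = 2!·8!·2!/13! = 1/38610; Racah Σ t=0..2: t=0:+1/2880 t=1:−1/1440 t=2:+1/20160 = -1/3360; ⇒ 3j(5 2 5; 2 0 -2)² = 6/715, sgn +1
I_A²/I_B² = (9/286)/(6/715) = 15/4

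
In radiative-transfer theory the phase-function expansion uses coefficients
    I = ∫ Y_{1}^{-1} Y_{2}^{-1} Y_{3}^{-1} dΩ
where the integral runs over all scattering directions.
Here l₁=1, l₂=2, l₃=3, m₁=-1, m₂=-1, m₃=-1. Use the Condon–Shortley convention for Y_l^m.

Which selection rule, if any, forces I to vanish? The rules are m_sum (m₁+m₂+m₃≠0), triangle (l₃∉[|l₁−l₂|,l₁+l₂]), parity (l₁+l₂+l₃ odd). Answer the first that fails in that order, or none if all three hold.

Σmᵢ = -3  ✗
l₃∈[|l₁−l₂|,l₁+l₂]=[1,3], have l₃=3
Σlᵢ = 6 ⇒ even

m_sum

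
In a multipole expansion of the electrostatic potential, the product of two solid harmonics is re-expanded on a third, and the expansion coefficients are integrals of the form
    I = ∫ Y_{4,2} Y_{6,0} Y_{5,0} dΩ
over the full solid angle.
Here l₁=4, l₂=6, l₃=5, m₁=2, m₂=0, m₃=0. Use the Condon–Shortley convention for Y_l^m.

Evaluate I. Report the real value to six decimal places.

0.000000

m-sum = 2 + 0 + 0 = 2 ≠ 0 ⇒ I = 0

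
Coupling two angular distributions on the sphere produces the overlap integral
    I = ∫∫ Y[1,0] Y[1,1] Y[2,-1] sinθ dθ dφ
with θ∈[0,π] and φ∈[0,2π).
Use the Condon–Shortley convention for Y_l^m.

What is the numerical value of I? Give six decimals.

-0.218510

Rules hold: Σm=0, L=4 even, 0≤2≤2.
N = 3·3·5 = 45
Δ = 0!·2!·2!/5! = 1/30
Racah Σ t=0..0: t=0:+1/1 = 1/1
⇒ 3j(1 1 2; 0 0 0)² = 2/15, sgn +1
Racah Σ t=0..0: t=0:+1/2 = 1/2
⇒ 3j(1 1 2; 0 1 -1)² = 1/10, sgn -1
4πI² = N·(3j₀)²·(3jₘ)² = 3/5
I = -1·√(0.6/4π) = -0.21850969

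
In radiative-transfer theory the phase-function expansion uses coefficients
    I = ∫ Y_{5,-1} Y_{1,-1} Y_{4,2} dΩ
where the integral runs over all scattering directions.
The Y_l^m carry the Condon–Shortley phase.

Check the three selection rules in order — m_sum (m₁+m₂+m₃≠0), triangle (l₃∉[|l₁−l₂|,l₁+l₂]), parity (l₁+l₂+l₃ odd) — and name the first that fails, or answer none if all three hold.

none

Σmᵢ = 0  ✓
l₃∈[|l₁−l₂|,l₁+l₂]=[4,6], have l₃=4  ✓
Σlᵢ = 10 ⇒ even  ✓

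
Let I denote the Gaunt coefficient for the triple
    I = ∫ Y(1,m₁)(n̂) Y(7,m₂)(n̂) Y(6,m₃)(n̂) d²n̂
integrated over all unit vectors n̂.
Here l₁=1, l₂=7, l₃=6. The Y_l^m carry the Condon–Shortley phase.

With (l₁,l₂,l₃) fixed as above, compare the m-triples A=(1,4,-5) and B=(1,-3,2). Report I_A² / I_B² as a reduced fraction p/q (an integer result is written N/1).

l's match ⇒ only the (l;m) 3-j factors differ between A and B.
A: triangle coeff Δ(1,7,6) = 1/1365; Σ_t [0,0]: t=0:+1/79833600 = 1/79833600; (3j)²=1/455 [(1 7 6; 1 4 -5)], sign=-1
B: triangle coeff Δ(1,7,6) = 1/1365; Σ_t [0,0]: t=0:+1/1935360 = 1/1935360; (3j)²=3/91 [(1 7 6; 1 -3 2)], sign=+1
I_A²/I_B² = (1/455)/(3/91) = 1/15

1/15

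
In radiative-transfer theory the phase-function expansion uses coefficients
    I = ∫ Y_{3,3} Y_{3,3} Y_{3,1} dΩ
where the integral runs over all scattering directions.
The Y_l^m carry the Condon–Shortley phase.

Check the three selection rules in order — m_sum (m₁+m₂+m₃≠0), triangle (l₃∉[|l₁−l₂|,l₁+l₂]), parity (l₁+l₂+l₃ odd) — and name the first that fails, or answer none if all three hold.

azimuthal sum: 3 + 3 + 1 = 7  ✗
0 ≤ 3 ≤ 6 (triangle on l)
L = 3 + 3 + 3 = 9 (odd)

m_sum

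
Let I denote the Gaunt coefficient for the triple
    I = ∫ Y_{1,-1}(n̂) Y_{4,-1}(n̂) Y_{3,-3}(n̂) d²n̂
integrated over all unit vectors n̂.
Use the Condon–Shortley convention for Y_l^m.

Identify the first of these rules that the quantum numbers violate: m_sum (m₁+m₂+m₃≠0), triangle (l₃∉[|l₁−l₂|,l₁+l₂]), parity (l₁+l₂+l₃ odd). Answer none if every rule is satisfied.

m_sum

m₁+m₂+m₃ = -1 − 1 − 3 = -5  ✗
triangle: |1−4|=3 ≤ l₃=3 ≤ 1+4=5
parity: l₁+l₂+l₃ = 8 is even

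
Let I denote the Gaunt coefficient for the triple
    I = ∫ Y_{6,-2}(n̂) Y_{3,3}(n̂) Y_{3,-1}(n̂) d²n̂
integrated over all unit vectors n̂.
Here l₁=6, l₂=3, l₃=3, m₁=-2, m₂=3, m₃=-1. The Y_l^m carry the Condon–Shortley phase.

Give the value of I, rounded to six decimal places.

Rules hold: Σm=0, L=12 even, 3≤3≤9.
N = 13·7·7 = 637
Δ = 6!·6!·0!/13! = 1/12012
Racah Σ t=3..3: t=3:−1/1296 = -1/1296
⇒ 3j(6 3 3; 0 0 0)² = 100/3003, sgn +1
Racah Σ t=6..6: t=6:+1/34560 = 1/34560
⇒ 3j(6 3 3; -2 3 -1)² = 1/429, sgn +1
4πI² = N·(3j₀)²·(3jₘ)² = 700/14157
I = +1·√(0.0494455/4π) = 0.06272757

0.062728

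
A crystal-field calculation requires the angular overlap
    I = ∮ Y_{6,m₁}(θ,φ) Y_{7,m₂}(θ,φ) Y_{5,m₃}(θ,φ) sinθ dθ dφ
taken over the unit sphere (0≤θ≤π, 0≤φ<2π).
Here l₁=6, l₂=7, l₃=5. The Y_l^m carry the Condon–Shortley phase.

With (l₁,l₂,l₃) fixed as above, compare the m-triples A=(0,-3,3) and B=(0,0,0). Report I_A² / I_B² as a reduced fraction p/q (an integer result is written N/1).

Shared (l₁,l₂,l₃)=(6,7,5): N and (l;000)² cancel in I_A²/I_B².
A: Δ = 8!·4!·6!/19! = 1/174594420; Racah Σ t=2..4: t=2:+1/1658880 t=3:−1/518400 t=4:+1/1658880 = -1/1382400; ⇒ 3j(6 7 5; 0 -3 3)² = 504/46189, sgn -1
B: Δ = 8!·4!·6!/19! = 1/174594420; Racah Σ t=2..6: t=2:+1/4147200 t=3:−1/207360 t=4:+1/82944 t=5:−1/207360 t=6:+1/4147200 = 1/345600; ⇒ 3j(6 7 5; 0 0 0)² = 420/46189, sgn -1
I_A²/I_B² = (504/46189)/(420/46189) = 6/5

6/5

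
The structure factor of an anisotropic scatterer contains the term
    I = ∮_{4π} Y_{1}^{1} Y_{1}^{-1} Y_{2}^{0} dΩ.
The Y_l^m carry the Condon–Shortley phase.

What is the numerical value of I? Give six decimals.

Rules hold: Σm=0, L=4 even, 0≤2≤2.
N = 3·3·5 = 45
Δ = 0!·2!·2!/5! = 1/30
Racah Σ t=0..0: t=0:+1/1 = 1/1
⇒ 3j(1 1 2; 0 0 0)² = 2/15, sgn +1
Racah Σ t=0..0: t=0:+1/4 = 1/4
⇒ 3j(1 1 2; 1 -1 0)² = 1/30, sgn +1
4πI² = N·(3j₀)²·(3jₘ)² = 1/5
I = +1·√(0.2/4π) = 0.12615663

0.126157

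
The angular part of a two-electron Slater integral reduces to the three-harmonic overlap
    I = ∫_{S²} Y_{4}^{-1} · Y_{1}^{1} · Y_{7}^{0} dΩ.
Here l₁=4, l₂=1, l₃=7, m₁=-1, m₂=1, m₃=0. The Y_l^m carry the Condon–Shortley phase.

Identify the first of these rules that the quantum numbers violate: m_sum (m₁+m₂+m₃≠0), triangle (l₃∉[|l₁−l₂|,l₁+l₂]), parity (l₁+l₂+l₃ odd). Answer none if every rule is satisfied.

triangle

Σmᵢ = 0  ✓
l₃∈[|l₁−l₂|,l₁+l₂]=[3,5], have l₃=7  ✗
Σlᵢ = 12 ⇒ even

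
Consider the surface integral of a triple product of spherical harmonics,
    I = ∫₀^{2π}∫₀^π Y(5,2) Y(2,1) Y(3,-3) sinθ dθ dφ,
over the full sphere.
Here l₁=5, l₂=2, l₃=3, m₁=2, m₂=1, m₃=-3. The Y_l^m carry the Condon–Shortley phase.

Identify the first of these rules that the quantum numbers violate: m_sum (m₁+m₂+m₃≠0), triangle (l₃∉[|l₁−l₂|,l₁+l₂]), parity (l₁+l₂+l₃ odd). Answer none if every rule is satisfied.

azimuthal sum: 2 + 1 − 3 = 0  ✓
3 ≤ 3 ≤ 7 (triangle on l)  ✓
L = 5 + 2 + 3 = 10 (even)  ✓

none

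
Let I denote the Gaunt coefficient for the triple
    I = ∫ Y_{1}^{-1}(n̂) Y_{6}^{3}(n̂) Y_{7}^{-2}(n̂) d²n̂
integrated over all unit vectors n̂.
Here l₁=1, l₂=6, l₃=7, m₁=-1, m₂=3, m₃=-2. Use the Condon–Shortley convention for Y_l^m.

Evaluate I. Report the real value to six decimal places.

0.110647

Checks pass: Σm=0; 14 even; l₃=7∈[5,7].
(2·1+1)(2·6+1)(2·7+1) = 585
Δ: 0! 2! 12! / 15! → 1/1365
sum: t=0:+1/518400 = 1/518400
3j²(1 6 7; 0 0 0) = Δ·Π!·Σ² = 7/195  (sign -1)
sum: t=0:+1/4354560 = 1/4354560
3j²(1 6 7; -1 3 -2) = Δ·Π!·Σ² = 2/273  (sign -1)
combine: 4πI² = 585·7/195·2/273 = 2/13
take √, sign +1: I = 0.11064668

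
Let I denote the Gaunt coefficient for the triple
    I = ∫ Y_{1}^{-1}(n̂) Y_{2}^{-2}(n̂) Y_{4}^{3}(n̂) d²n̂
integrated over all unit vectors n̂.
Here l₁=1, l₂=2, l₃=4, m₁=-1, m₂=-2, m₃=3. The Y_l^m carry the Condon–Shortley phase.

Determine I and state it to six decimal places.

0.000000

triangle: need 1≤l₃≤3, have 4; I=0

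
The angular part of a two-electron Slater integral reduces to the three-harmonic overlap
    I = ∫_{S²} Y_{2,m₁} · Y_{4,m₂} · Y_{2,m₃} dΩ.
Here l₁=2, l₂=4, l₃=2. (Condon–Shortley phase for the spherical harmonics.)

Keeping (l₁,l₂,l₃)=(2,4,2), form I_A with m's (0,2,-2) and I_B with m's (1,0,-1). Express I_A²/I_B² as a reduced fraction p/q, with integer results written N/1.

15/16

l's match ⇒ only the (l;m) 3-j factors differ between A and B.
A: triangle coeff Δ(2,4,2) = 1/630; Σ_t [2,2]: t=2:+1/96 = 1/96; (3j)²=1/42 [(2 4 2; 0 2 -2)], sign=+1
B: triangle coeff Δ(2,4,2) = 1/630; Σ_t [1,1]: t=1:−1/36 = -1/36; (3j)²=8/315 [(2 4 2; 1 0 -1)], sign=+1
I_A²/I_B² = (1/42)/(8/315) = 15/16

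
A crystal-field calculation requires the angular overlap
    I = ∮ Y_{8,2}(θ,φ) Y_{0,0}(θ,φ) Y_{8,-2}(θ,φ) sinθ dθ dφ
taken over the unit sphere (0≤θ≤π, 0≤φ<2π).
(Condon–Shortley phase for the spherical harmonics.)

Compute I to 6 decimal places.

0.282095

m-sum 0 ✓  L=16 even ✓  8≤8≤8 ✓
Π(2lᵢ+1) = 17×1×17 = 289
triangle coeff Δ(8,0,8) = 1/17
Σ_t [0,0]: t=0:+1/1625702400 = 1/1625702400
(3j)²=1/17 [(8 0 8; 0 0 0)], sign=+1
Σ_t [0,0]: t=0:+1/2612736000 = 1/2612736000
(3j)²=1/17 [(8 0 8; 2 0 -2)], sign=+1
⇒ 4πI² = 1/1
I = (+1)√(1/1/(4π)) = 0.28209479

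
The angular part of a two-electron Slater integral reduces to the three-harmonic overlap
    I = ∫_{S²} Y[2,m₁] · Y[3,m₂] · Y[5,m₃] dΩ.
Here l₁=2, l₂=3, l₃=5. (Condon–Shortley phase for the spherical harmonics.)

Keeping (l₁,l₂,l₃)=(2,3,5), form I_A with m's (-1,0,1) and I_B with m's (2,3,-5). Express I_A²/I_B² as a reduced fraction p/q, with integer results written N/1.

8/21

l's match ⇒ only the (l;m) 3-j factors differ between A and B.
A: triangle coeff Δ(2,3,5) = 1/2310; Σ_t [0,0]: t=0:+1/216 = 1/216; (3j)²=8/231 [(2 3 5; -1 0 1)], sign=+1
B: triangle coeff Δ(2,3,5) = 1/2310; Σ_t [0,0]: t=0:+1/17280 = 1/17280; (3j)²=1/11 [(2 3 5; 2 3 -5)], sign=+1
I_A²/I_B² = (8/231)/(1/11) = 8/21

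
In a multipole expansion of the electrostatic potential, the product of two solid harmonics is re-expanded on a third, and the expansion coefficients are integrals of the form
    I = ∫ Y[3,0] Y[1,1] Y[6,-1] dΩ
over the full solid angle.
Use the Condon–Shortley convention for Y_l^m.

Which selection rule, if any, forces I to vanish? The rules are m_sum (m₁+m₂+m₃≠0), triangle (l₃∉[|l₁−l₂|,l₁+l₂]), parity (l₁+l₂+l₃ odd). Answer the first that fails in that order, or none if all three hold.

Σmᵢ = 0  ✓
l₃∈[|l₁−l₂|,l₁+l₂]=[2,4], have l₃=6  ✗
Σlᵢ = 10 ⇒ even

triangle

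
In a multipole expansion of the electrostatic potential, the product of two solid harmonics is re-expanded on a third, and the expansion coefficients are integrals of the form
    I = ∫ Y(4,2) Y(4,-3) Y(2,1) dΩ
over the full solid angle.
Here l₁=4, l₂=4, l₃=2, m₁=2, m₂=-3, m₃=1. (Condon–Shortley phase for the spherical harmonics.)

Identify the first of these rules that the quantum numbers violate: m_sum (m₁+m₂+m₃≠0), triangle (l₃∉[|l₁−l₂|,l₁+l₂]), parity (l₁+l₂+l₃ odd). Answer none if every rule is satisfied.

none

m₁+m₂+m₃ = 2 − 3 + 1 = 0  ✓
triangle: |4−4|=0 ≤ l₃=2 ≤ 4+4=8  ✓
parity: l₁+l₂+l₃ = 10 is even  ✓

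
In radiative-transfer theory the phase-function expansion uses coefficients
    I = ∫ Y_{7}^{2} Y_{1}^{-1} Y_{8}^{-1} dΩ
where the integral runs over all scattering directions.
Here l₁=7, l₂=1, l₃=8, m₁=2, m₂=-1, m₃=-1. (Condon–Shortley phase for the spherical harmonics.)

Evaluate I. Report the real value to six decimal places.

Rules hold: Σm=0, L=16 even, 6≤8≤8.
N = 15·3·17 = 765
Δ = 0!·14!·2!/17! = 1/2040
Racah Σ t=0..0: t=0:+1/25401600 = 1/25401600
⇒ 3j(7 1 8; 0 0 0)² = 8/255, sgn +1
Racah Σ t=0..0: t=0:+1/87091200 = 1/87091200
⇒ 3j(7 1 8; 2 -1 -1)² = 7/680, sgn -1
4πI² = N·(3j₀)²·(3jₘ)² = 21/85
I = -1·√(0.247059/4π) = -0.14021525

-0.140215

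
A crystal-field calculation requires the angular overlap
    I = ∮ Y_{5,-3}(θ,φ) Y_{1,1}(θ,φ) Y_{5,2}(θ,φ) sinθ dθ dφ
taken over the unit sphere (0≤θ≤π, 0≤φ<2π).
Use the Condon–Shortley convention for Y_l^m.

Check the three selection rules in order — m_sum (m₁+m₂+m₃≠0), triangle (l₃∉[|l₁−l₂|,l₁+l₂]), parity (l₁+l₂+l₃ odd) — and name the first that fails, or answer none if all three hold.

m₁+m₂+m₃ = -3 + 1 + 2 = 0  ✓
triangle: |5−1|=4 ≤ l₃=5 ≤ 5+1=6  ✓
parity: l₁+l₂+l₃ = 11 is odd  ✗

parity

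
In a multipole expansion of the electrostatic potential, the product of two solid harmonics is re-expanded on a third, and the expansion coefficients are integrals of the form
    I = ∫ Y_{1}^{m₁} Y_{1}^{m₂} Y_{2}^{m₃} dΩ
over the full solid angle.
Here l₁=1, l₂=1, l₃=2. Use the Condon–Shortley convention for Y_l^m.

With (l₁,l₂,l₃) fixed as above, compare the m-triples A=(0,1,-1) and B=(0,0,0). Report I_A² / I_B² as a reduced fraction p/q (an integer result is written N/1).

Same 1,1,2: normalisation and zero-m 3j drop out of the ratio.
A: Δ: 0! 2! 2! / 5! → 1/30; sum: t=0:+1/2 = 1/2; 3j²(1 1 2; 0 1 -1) = Δ·Π!·Σ² = 1/10  (sign -1)
B: Δ: 0! 2! 2! / 5! → 1/30; sum: t=0:+1/1 = 1/1; 3j²(1 1 2; 0 0 0) = Δ·Π!·Σ² = 2/15  (sign +1)
I_A²/I_B² = (1/10)/(2/15) = 3/4

3/4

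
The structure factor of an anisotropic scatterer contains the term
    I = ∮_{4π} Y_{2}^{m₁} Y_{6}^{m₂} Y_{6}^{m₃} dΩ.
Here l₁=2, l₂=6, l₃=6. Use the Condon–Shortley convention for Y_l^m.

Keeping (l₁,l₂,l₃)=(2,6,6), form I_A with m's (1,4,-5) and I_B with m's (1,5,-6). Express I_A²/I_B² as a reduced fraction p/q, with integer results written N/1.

27/22

Shared (l₁,l₂,l₃)=(2,6,6): N and (l;000)² cancel in I_A²/I_B².
A: Δ = 2!·2!·10!/15! = 1/90090; Racah Σ t=0..1: t=0:+1/7257600 t=1:−1/725760 = -1/806400; ⇒ 3j(2 6 6; 1 4 -5)² = 27/910, sgn +1
B: Δ = 2!·2!·10!/15! = 1/90090; Racah Σ t=1..1: t=1:−1/7257600 = -1/7257600; ⇒ 3j(2 6 6; 1 5 -6)² = 11/455, sgn -1
I_A²/I_B² = (27/910)/(11/455) = 27/22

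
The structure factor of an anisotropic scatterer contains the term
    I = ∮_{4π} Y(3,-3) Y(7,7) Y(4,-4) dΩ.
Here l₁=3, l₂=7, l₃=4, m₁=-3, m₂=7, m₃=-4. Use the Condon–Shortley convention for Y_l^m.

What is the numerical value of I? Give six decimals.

m-sum 0 ✓  L=14 even ✓  4≤4≤10 ✓
Π(2lᵢ+1) = 7×15×9 = 945
triangle coeff Δ(3,7,4) = 1/45045
Σ_t [3,3]: t=3:−1/20736 = -1/20736
(3j)²=35/1287 [(3 7 4; 0 0 0)], sign=-1
Σ_t [6,6]: t=6:+1/29030400 = 1/29030400
(3j)²=1/15 [(3 7 4; -3 7 -4)], sign=+1
⇒ 4πI² = 245/143
I = (-1)√(245/143/(4π)) = -0.36924115

-0.369241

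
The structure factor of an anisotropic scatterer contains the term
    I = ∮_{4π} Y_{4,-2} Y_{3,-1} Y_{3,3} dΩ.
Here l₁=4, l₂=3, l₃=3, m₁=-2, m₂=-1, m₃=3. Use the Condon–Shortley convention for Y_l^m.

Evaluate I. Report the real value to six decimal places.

Rules hold: Σm=0, L=10 even, 1≤3≤7.
N = 9·7·7 = 441
Δ = 4!·4!·2!/11! = 1/34650
Racah Σ t=1..3: t=1:−1/72 t=2:+1/16 t=3:−1/72 = 5/144
⇒ 3j(4 3 3; 0 0 0)² = 2/77, sgn -1
Racah Σ t=2..2: t=2:+1/192 = 1/192
⇒ 3j(4 3 3; -2 -1 3)² = 3/77, sgn +1
4πI² = N·(3j₀)²·(3jₘ)² = 54/121
I = -1·√(0.446281/4π) = -0.18845135

-0.188451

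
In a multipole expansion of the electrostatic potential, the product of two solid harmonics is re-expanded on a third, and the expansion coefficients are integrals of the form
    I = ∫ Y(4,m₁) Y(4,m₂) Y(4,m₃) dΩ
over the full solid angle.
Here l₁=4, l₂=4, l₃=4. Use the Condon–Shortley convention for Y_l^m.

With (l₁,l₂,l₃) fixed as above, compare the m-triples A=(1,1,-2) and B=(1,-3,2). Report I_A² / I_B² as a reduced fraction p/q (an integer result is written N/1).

36/7

Shared (l₁,l₂,l₃)=(4,4,4): N and (l;000)² cancel in I_A²/I_B².
A: Δ = 4!·4!·4!/13! = 1/450450; Racah Σ t=1..3: t=1:−1/576 t=2:+1/144 t=3:−1/576 = 1/288; ⇒ 3j(4 4 4; 1 1 -2)² = 20/1001, sgn +1
B: Δ = 4!·4!·4!/13! = 1/450450; Racah Σ t=0..1: t=0:+1/864 t=1:−1/576 = -1/1728; ⇒ 3j(4 4 4; 1 -3 2)² = 5/1287, sgn -1
I_A²/I_B² = (20/1001)/(5/1287) = 36/7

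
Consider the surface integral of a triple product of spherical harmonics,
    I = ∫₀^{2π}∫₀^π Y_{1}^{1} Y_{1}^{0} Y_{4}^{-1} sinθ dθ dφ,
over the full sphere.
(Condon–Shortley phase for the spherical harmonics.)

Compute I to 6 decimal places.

0.000000

l₃=4 ∉ [0,2] — triangle fails ⇒ I = 0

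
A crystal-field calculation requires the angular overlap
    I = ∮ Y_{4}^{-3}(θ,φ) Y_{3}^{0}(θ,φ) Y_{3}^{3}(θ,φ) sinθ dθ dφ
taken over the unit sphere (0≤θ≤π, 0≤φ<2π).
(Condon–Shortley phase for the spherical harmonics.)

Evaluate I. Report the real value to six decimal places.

0.203551

Rules hold: Σm=0, L=10 even, 1≤3≤7.
N = 9·7·7 = 441
Δ = 4!·4!·2!/11! = 1/34650
Racah Σ t=1..3: t=1:−1/72 t=2:+1/16 t=3:−1/72 = 5/144
⇒ 3j(4 3 3; 0 0 0)² = 2/77, sgn -1
Racah Σ t=3..3: t=3:−1/288 = -1/288
⇒ 3j(4 3 3; -3 0 3)² = 1/22, sgn -1
4πI² = N·(3j₀)²·(3jₘ)² = 63/121
I = +1·√(0.520661/4π) = 0.20355073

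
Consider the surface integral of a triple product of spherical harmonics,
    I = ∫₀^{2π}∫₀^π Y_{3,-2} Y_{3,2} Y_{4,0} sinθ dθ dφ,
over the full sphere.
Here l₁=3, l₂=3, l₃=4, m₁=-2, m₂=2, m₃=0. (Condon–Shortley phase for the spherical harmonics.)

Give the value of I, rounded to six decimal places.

-0.179515

m-sum 0 ✓  L=10 even ✓  0≤4≤6 ✓
Π(2lᵢ+1) = 7×7×9 = 441
triangle coeff Δ(3,3,4) = 1/34650
Σ_t [0,2]: t=0:+1/72 t=1:−1/16 t=2:+1/72 = -5/144
(3j)²=2/77 [(3 3 4; 0 0 0)], sign=-1
Σ_t [1,2]: t=1:−1/576 t=2:+1/72 = 7/576
(3j)²=7/198 [(3 3 4; -2 2 0)], sign=+1
⇒ 4πI² = 49/121
I = (-1)√(49/121/(4π)) = -0.17951487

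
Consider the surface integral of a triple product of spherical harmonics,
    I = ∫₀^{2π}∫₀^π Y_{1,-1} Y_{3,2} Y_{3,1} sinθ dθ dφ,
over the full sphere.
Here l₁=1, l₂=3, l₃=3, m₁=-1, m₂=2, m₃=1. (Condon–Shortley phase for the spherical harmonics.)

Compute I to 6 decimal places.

0.000000

-1 + 2 + 1 = 2 ≠ 0: azimuthal integral kills it; I = 0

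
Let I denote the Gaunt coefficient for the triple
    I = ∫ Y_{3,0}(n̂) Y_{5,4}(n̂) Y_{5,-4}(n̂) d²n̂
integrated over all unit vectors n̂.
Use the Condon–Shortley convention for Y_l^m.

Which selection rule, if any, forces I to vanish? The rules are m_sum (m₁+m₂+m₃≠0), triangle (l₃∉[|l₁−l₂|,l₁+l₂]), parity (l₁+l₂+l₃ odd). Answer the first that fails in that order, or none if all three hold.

azimuthal sum: 0 + 4 − 4 = 0  ✓
2 ≤ 5 ≤ 8 (triangle on l)  ✓
L = 3 + 5 + 5 = 13 (odd)  ✗

parity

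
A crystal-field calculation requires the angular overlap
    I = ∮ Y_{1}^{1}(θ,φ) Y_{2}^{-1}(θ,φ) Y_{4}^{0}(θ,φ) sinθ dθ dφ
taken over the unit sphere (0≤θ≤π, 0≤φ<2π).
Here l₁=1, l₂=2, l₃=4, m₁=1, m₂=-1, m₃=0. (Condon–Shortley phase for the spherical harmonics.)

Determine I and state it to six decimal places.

0.000000

|1−2|≤4≤1+2 violated ⇒ I = 0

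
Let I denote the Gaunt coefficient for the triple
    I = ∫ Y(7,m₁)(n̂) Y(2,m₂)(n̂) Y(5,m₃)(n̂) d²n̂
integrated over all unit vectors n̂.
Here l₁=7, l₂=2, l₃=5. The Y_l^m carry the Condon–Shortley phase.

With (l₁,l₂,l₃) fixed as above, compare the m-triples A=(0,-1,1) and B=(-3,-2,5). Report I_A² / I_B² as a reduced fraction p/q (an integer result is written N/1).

245/1

l's match ⇒ only the (l;m) 3-j factors differ between A and B.
A: triangle coeff Δ(7,2,5) = 1/15015; Σ_t [1,1]: t=1:−1/103680 = -1/103680; (3j)²=7/429 [(7 2 5; 0 -1 1)], sign=-1
B: triangle coeff Δ(7,2,5) = 1/15015; Σ_t [0,0]: t=0:+1/87091200 = 1/87091200; (3j)²=1/15015 [(7 2 5; -3 -2 5)], sign=+1
I_A²/I_B² = (7/429)/(1/15015) = 245/1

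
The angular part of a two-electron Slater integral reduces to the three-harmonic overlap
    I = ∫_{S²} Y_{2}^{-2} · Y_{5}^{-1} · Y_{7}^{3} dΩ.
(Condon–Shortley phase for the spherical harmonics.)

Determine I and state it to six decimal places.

-0.164220

Checks pass: Σm=0; 14 even; l₃=7∈[3,7].
(2·2+1)(2·5+1)(2·7+1) = 825
Δ: 0! 4! 10! / 15! → 1/15015
sum: t=0:+1/57600 = 1/57600
3j²(2 5 7; 0 0 0) = Δ·Π!·Σ² = 21/715  (sign -1)
sum: t=0:+1/414720 = 1/414720
3j²(2 5 7; -2 -1 3) = Δ·Π!·Σ² = 2/143  (sign +1)
combine: 4πI² = 825·21/715·2/143 = 630/1859
take √, sign -1: I = -0.16421985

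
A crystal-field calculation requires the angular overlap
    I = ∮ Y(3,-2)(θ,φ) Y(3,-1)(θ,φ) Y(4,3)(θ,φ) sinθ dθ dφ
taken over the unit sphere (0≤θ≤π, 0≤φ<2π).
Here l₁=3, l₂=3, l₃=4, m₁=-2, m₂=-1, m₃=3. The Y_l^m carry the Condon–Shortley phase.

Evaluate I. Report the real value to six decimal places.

-0.095955

m-sum 0 ✓  L=10 even ✓  0≤4≤6 ✓
Π(2lᵢ+1) = 7×7×9 = 441
triangle coeff Δ(3,3,4) = 1/34650
Σ_t [0,2]: t=0:+1/72 t=1:−1/16 t=2:+1/72 = -5/144
(3j)²=2/77 [(3 3 4; 0 0 0)], sign=-1
Σ_t [1,2]: t=1:−1/144 t=2:+1/288 = -1/288
(3j)²=1/99 [(3 3 4; -2 -1 3)], sign=+1
⇒ 4πI² = 14/121
I = (-1)√(14/121/(4π)) = -0.09595473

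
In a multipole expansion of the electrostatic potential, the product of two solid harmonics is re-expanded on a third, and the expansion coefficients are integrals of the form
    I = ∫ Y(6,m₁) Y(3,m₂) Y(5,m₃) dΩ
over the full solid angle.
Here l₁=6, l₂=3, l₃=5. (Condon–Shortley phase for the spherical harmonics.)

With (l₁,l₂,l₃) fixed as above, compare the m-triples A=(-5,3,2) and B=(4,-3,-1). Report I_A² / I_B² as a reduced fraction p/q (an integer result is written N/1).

l's match ⇒ only the (l;m) 3-j factors differ between A and B.
A: triangle coeff Δ(6,3,5) = 1/675675; Σ_t [4,4]: t=4:+1/241920 = 1/241920; (3j)²=2/91 [(6 3 5; -5 3 2)], sign=-1
B: triangle coeff Δ(6,3,5) = 1/675675; Σ_t [0,0]: t=0:+1/69120 = 1/69120; (3j)²=4/143 [(6 3 5; 4 -3 -1)], sign=+1
I_A²/I_B² = (2/91)/(4/143) = 11/14

11/14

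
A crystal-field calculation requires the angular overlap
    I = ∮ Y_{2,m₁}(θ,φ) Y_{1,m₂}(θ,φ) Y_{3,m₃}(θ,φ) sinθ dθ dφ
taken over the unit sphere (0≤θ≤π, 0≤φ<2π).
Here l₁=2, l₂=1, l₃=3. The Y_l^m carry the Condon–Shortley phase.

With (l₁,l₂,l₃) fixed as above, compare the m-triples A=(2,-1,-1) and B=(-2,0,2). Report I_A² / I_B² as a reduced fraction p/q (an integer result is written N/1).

Same 2,1,3: normalisation and zero-m 3j drop out of the ratio.
A: Δ: 0! 4! 2! / 7! → 1/105; sum: t=0:+1/48 = 1/48; 3j²(2 1 3; 2 -1 -1) = Δ·Π!·Σ² = 1/105  (sign +1)
B: Δ: 0! 4! 2! / 7! → 1/105; sum: t=0:+1/24 = 1/24; 3j²(2 1 3; -2 0 2) = Δ·Π!·Σ² = 1/21  (sign -1)
I_A²/I_B² = (1/105)/(1/21) = 1/5

1/5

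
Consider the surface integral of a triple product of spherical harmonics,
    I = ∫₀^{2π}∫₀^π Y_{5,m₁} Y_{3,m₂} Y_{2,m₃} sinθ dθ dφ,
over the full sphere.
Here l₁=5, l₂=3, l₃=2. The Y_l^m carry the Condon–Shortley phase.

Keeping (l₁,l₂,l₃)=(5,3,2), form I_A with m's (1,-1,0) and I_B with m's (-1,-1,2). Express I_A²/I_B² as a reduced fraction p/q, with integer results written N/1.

6/1

Shared (l₁,l₂,l₃)=(5,3,2): N and (l;000)² cancel in I_A²/I_B².
A: Δ = 6!·4!·0!/11! = 1/2310; Racah Σ t=2..2: t=2:+1/192 = 1/192; ⇒ 3j(5 3 2; 1 -1 0)² = 3/77, sgn +1
B: Δ = 6!·4!·0!/11! = 1/2310; Racah Σ t=2..2: t=2:+1/1152 = 1/1152; ⇒ 3j(5 3 2; -1 -1 2)² = 1/154, sgn +1
I_A²/I_B² = (3/77)/(1/154) = 6/1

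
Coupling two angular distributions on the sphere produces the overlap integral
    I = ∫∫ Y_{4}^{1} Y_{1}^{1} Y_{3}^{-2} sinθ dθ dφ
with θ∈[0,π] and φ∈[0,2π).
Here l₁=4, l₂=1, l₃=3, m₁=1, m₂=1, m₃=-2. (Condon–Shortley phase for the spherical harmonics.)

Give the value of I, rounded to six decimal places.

Checks pass: Σm=0; 8 even; l₃=3∈[3,5].
(2·4+1)(2·1+1)(2·3+1) = 189
Δ: 2! 6! 0! / 9! → 1/252
sum: t=1:−1/36 = -1/36
3j²(4 1 3; 0 0 0) = Δ·Π!·Σ² = 4/63  (sign +1)
sum: t=2:+1/240 = 1/240
3j²(4 1 3; 1 1 -2) = Δ·Π!·Σ² = 1/84  (sign -1)
combine: 4πI² = 189·4/63·1/84 = 1/7
take √, sign -1: I = -0.10662181

-0.106622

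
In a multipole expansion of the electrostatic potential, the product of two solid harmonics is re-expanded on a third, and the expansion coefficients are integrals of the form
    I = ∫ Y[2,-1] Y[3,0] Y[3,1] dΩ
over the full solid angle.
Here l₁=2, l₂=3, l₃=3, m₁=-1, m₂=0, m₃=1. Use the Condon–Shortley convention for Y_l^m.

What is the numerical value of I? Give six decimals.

-0.059471

Rules hold: Σm=0, L=8 even, 1≤3≤5.
N = 5·7·7 = 245
Δ = 2!·2!·4!/9! = 1/3780
Racah Σ t=0..2: t=0:+1/24 t=1:−1/4 t=2:+1/24 = -1/6
⇒ 3j(2 3 3; 0 0 0)² = 4/105, sgn +1
Racah Σ t=1..2: t=1:−1/8 t=2:+1/12 = -1/24
⇒ 3j(2 3 3; -1 0 1)² = 1/210, sgn -1
4πI² = N·(3j₀)²·(3jₘ)² = 2/45
I = -1·√(0.0444444/4π) = -0.05947080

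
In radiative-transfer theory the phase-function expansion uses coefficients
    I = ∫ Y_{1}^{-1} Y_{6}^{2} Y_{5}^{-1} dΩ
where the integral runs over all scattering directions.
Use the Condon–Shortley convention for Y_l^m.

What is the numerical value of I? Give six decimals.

Rules hold: Σm=0, L=12 even, 5≤5≤7.
N = 3·13·11 = 429
Δ = 2!·0!·10!/13! = 1/858
Racah Σ t=1..1: t=1:−1/14400 = -1/14400
⇒ 3j(1 6 5; 0 0 0)² = 6/143, sgn +1
Racah Σ t=2..2: t=2:+1/34560 = 1/34560
⇒ 3j(1 6 5; -1 2 -1)² = 14/429, sgn +1
4πI² = N·(3j₀)²·(3jₘ)² = 84/143
I = +1·√(0.587413/4π) = 0.21620548

0.216205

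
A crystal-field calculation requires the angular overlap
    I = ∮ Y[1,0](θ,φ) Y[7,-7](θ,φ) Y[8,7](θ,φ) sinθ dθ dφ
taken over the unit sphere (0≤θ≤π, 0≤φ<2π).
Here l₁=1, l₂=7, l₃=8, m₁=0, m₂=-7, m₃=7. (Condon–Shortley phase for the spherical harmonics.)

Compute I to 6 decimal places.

-0.118504

Rules hold: Σm=0, L=16 even, 6≤8≤8.
N = 3·15·17 = 765
Δ = 0!·2!·14!/17! = 1/2040
Racah Σ t=0..0: t=0:+1/25401600 = 1/25401600
⇒ 3j(1 7 8; 0 0 0)² = 8/255, sgn +1
Racah Σ t=0..0: t=0:+1/87178291200 = 1/87178291200
⇒ 3j(1 7 8; 0 -7 7)² = 1/136, sgn -1
4πI² = N·(3j₀)²·(3jₘ)² = 3/17
I = -1·√(0.176471/4π) = -0.11850352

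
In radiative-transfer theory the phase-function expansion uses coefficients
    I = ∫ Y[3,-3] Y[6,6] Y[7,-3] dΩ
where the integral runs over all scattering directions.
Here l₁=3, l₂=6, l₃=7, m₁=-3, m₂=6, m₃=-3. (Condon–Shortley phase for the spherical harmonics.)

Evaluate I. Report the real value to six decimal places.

0.026979

m-sum 0 ✓  L=16 even ✓  3≤7≤9 ✓
Π(2lᵢ+1) = 7×13×15 = 1365
triangle coeff Δ(3,6,7) = 1/2042040
Σ_t [0,2]: t=0:+1/207360 t=1:−1/57600 t=2:+1/207360 = -1/129600
(3j)²=168/12155 [(3 6 7; 0 0 0)], sign=+1
Σ_t [2,2]: t=2:+1/174182400 = 1/174182400
(3j)²=3/6188 [(3 6 7; -3 6 -3)], sign=+1
⇒ 4πI² = 378/41327
I = (+1)√(378/41327/(4π)) = 0.02697889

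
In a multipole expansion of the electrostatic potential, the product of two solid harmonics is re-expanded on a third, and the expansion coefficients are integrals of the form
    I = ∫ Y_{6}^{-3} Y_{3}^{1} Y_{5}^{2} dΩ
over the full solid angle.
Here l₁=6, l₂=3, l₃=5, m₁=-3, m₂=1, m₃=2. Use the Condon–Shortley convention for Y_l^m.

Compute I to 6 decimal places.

m-sum 0 ✓  L=14 even ✓  3≤5≤9 ✓
Π(2lᵢ+1) = 13×7×11 = 1001
triangle coeff Δ(6,3,5) = 1/675675
Σ_t [1,3]: t=1:−1/8640 t=2:+1/2304 t=3:−1/8640 = 7/34560
(3j)²=7/429 [(6 3 5; 0 0 0)], sign=-1
Σ_t [2,4]: t=2:+1/40320 t=3:−1/8640 t=4:+1/34560 = -1/16128
(3j)²=18/1001 [(6 3 5; -3 1 2)], sign=+1
⇒ 4πI² = 42/143
I = (-1)√(42/143/(4π)) = -0.15288036

-0.152880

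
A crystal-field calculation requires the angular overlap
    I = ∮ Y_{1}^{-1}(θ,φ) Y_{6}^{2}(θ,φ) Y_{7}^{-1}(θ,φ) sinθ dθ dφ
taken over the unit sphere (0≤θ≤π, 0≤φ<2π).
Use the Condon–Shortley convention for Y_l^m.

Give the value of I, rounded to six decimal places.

Rules hold: Σm=0, L=14 even, 5≤7≤7.
N = 3·13·15 = 585
Δ = 0!·2!·12!/15! = 1/1365
Racah Σ t=0..0: t=0:+1/518400 = 1/518400
⇒ 3j(1 6 7; 0 0 0)² = 7/195, sgn -1
Racah Σ t=0..0: t=0:+1/1935360 = 1/1935360
⇒ 3j(1 6 7; -1 2 -1)² = 1/91, sgn +1
4πI² = N·(3j₀)²·(3jₘ)² = 3/13
I = -1·√(0.230769/4π) = -0.13551395

-0.135514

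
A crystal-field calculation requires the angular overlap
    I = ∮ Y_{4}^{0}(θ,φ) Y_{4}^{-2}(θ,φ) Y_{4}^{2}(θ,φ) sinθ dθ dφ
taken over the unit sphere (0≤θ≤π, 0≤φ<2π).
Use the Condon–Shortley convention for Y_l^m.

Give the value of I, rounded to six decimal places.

-0.083698

Checks pass: Σm=0; 12 even; l₃=4∈[0,8].
(2·4+1)(2·4+1)(2·4+1) = 729
Δ: 4! 4! 4! / 13! → 1/450450
sum: t=0:+1/13824 t=1:−1/216 t=2:+1/64 t=3:−1/216 t=4:+1/13824 = 5/768
3j²(4 4 4; 0 0 0) = Δ·Π!·Σ² = 18/1001  (sign +1)
sum: t=0:+1/2304 t=1:−1/216 t=2:+1/384 = -11/6912
3j²(4 4 4; 0 -2 2) = Δ·Π!·Σ² = 11/1638  (sign -1)
combine: 4πI² = 729·18/1001·11/1638 = 729/8281
take √, sign -1: I = -0.08369845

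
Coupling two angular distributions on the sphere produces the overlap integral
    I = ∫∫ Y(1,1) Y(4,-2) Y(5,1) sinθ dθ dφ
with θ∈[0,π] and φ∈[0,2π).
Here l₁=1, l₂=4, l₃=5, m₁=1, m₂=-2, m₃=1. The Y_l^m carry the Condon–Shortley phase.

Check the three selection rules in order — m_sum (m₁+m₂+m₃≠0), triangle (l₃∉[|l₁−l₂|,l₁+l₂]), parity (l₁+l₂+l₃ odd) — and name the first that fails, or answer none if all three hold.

none

Σmᵢ = 0  ✓
l₃∈[|l₁−l₂|,l₁+l₂]=[3,5], have l₃=5  ✓
Σlᵢ = 10 ⇒ even  ✓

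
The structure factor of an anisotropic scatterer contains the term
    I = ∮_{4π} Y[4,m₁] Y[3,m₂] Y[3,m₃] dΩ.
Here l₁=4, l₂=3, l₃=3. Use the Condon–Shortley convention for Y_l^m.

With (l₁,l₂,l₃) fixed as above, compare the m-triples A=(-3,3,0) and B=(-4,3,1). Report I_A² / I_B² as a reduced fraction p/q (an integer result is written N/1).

3/2

Same 4,3,3: normalisation and zero-m 3j drop out of the ratio.
A: Δ: 4! 4! 2! / 11! → 1/34650; sum: t=4:+1/288 = 1/288; 3j²(4 3 3; -3 3 0) = Δ·Π!·Σ² = 1/22  (sign -1)
B: Δ: 4! 4! 2! / 11! → 1/34650; sum: t=4:+1/1152 = 1/1152; 3j²(4 3 3; -4 3 1) = Δ·Π!·Σ² = 1/33  (sign +1)
I_A²/I_B² = (1/22)/(1/33) = 3/2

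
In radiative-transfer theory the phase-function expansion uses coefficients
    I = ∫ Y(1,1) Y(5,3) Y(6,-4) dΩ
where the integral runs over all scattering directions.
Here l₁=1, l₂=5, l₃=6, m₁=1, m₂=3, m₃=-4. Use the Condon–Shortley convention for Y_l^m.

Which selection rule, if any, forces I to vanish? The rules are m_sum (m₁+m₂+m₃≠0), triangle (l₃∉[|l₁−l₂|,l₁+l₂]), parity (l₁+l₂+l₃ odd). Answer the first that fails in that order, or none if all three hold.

none

Σmᵢ = 0  ✓
l₃∈[|l₁−l₂|,l₁+l₂]=[4,6], have l₃=6  ✓
Σlᵢ = 12 ⇒ even  ✓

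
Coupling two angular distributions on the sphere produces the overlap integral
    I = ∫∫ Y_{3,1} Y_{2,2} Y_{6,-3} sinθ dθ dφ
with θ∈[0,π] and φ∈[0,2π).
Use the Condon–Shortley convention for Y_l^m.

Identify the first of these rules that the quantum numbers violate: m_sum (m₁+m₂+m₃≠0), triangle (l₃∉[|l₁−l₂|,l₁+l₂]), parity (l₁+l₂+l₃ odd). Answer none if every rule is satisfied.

triangle

m₁+m₂+m₃ = 1 + 2 − 3 = 0  ✓
triangle: |3−2|=1 ≤ l₃=6 ≤ 3+2=5  ✗
parity: l₁+l₂+l₃ = 11 is odd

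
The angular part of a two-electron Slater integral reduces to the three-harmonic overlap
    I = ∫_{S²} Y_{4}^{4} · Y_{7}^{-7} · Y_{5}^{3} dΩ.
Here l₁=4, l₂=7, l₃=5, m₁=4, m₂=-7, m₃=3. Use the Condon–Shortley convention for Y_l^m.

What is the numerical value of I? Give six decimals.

m-sum 0 ✓  L=16 even ✓  3≤5≤11 ✓
Π(2lᵢ+1) = 9×15×11 = 1485
triangle coeff Δ(4,7,5) = 1/6126120
Σ_t [2,4]: t=2:+1/69120 t=3:−1/20736 t=4:+1/69120 = -1/51840
(3j)²=280/21879 [(4 7 5; 0 0 0)], sign=+1
Σ_t [0,0]: t=0:+1/58060800 = 1/58060800
(3j)²=7/510 [(4 7 5; 4 -7 3)], sign=+1
⇒ 4πI² = 980/3757
I = (+1)√(980/3757/(4π)) = 0.14407463

0.144075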